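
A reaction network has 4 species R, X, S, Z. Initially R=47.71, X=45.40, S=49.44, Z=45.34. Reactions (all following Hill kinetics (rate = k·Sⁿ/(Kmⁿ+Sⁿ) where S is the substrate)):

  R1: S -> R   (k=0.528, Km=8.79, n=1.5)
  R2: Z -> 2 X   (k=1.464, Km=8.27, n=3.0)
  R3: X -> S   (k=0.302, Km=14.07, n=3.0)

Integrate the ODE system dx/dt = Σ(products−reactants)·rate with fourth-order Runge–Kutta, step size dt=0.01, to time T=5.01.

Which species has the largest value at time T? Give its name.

RK4 with dt=0.01: 501 steps to T=5.01. Trajectory (selected grid times):
t=0.00: R=47.71 X=45.40 S=49.44 Z=45.34
t=0.56: R=47.99 X=46.87 S=49.33 Z=44.53
t=1.11: R=48.26 X=48.30 S=49.22 Z=43.73
t=1.67: R=48.53 X=49.77 S=49.11 Z=42.91
t=2.23: R=48.80 X=51.23 S=49.00 Z=42.10
t=2.78: R=49.07 X=52.66 S=48.90 Z=41.30
t=3.34: R=49.35 X=54.12 S=48.79 Z=40.49
t=3.90: R=49.62 X=55.58 S=48.68 Z=39.67
t=4.45: R=49.89 X=57.01 S=48.57 Z=38.87
t=5.01: R=50.17 X=58.47 S=48.46 Z=38.06
At T=5.01: R=50.17 X=58.47 S=48.46 Z=38.06; the largest is X.

Dominant species at T: X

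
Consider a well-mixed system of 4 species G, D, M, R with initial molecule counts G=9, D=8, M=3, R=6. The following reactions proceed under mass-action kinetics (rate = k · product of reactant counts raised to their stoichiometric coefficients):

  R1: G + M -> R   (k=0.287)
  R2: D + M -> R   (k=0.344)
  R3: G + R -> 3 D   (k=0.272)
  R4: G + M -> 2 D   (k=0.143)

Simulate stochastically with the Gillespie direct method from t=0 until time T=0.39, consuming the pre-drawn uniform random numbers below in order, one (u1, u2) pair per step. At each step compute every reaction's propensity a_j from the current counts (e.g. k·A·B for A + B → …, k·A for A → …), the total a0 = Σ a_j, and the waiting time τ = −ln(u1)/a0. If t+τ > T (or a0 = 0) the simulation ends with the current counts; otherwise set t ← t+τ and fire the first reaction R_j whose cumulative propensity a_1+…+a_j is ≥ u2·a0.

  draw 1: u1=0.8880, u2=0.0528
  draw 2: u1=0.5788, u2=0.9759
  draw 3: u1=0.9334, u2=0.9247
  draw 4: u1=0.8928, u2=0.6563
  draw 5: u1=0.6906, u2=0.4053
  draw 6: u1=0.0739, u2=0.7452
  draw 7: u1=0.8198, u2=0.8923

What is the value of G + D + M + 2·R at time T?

Value at T = 32

Check how each reaction changes W = G + D + M + 2·R (weight of products minus weight of reactants):
R1: G + M -> R: (2·1) − (1·1 + 1·1) = 2 − 2 = 0
R2: D + M -> R: (2·1) − (1·1 + 1·1) = 2 − 2 = 0
R3: G + R -> 3 D: (1·3) − (1·1 + 2·1) = 3 − 3 = 0
R4: G + M -> 2 D: (1·2) − (1·1 + 1·1) = 2 − 2 = 0
Every reaction leaves W unchanged, so W is conserved and no simulation is needed: W(T) = W(0) = 9 + 8 + 3 + 2·6 = 32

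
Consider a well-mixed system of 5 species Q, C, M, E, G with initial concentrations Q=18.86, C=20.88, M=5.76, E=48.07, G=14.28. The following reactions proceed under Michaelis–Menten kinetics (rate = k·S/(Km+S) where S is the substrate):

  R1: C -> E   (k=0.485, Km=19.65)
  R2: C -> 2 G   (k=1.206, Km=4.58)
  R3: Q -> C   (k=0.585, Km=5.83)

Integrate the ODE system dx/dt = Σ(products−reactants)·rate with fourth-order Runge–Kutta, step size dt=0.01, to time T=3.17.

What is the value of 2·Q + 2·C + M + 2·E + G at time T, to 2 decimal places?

Value at T = 195.66

Check how each reaction changes W = 2·Q + 2·C + M + 2·E + G (weight of products minus weight of reactants):
R1: C -> E: (2·1) − (2·1) = 2 − 2 = 0
R2: C -> 2 G: (1·2) − (2·1) = 2 − 2 = 0
R3: Q -> C: (2·1) − (2·1) = 2 − 2 = 0
Every reaction leaves W unchanged, so W is conserved and no simulation is needed: W(T) = W(0) = 2·18.86 + 2·20.88 + 5.76 + 2·48.07 + 14.28 = 195.66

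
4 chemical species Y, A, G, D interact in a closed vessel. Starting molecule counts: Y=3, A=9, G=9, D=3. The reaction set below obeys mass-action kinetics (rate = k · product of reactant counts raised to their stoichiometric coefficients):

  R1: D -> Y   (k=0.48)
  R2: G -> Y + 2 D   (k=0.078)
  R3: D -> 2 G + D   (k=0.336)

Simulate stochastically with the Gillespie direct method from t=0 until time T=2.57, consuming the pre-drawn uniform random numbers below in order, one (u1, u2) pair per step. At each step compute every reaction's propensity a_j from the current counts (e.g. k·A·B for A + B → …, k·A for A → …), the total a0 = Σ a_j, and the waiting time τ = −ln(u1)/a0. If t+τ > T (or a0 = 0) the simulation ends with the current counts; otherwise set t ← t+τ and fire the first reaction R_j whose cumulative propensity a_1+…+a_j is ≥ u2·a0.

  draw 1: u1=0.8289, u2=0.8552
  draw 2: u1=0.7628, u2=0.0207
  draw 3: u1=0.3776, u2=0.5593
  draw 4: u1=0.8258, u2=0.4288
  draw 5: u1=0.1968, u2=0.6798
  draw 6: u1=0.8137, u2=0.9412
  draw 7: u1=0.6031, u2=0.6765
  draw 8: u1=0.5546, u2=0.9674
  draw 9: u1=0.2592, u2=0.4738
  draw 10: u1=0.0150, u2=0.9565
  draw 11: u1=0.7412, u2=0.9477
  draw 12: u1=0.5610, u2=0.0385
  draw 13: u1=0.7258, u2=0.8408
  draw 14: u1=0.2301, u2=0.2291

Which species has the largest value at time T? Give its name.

t=0.000: Y=3 A=9 G=9 D=3
Draw 1: a1=1.440, a2=0.702, a3=1.008, a0=3.150; τ=−ln(0.8289)/3.150=0.060 → t=0.060; u2·a0=0.8552·3.150=2.694; a1+a2=2.142 < 2.694 ≤ a1+…+a3=3.150 → R3 fires; Y=3 A=9 G=11 D=3
Draw 2: a1=1.440, a2=0.858, a3=1.008, a0=3.306; τ=−ln(0.7628)/3.306=0.082 → t=0.141; u2·a0=0.0207·3.306=0.068 ≤ a1=1.440 → R1 fires; Y=4 A=9 G=11 D=2
Draw 3: a1=0.960, a2=0.858, a3=0.672, a0=2.490; τ=−ln(0.3776)/2.490=0.391 → t=0.533; u2·a0=0.5593·2.490=1.393; a1=0.960 < 1.393 ≤ a1+a2=1.818 → R2 fires; Y=5 A=9 G=10 D=4
Draw 4: a1=1.920, a2=0.780, a3=1.344, a0=4.044; τ=−ln(0.8258)/4.044=0.047 → t=0.580; u2·a0=0.4288·4.044=1.734 ≤ a1=1.920 → R1 fires; Y=6 A=9 G=10 D=3
Draw 5: a1=1.440, a2=0.780, a3=1.008, a0=3.228; τ=−ln(0.1968)/3.228=0.504 → t=1.084; u2·a0=0.6798·3.228=2.194; a1=1.440 < 2.194 ≤ a1+a2=2.220 → R2 fires; Y=7 A=9 G=9 D=5
Draw 6: a1=2.400, a2=0.702, a3=1.680, a0=4.782; τ=−ln(0.8137)/4.782=0.043 → t=1.127; u2·a0=0.9412·4.782=4.501; a1+a2=3.102 < 4.501 ≤ a1+…+a3=4.782 → R3 fires; Y=7 A=9 G=11 D=5
Draw 7: a1=2.400, a2=0.858, a3=1.680, a0=4.938; τ=−ln(0.6031)/4.938=0.102 → t=1.229; u2·a0=0.6765·4.938=3.341; a1+a2=3.258 < 3.341 ≤ a1+…+a3=4.938 → R3 fires; Y=7 A=9 G=13 D=5
Draw 8: a1=2.400, a2=1.014, a3=1.680, a0=5.094; τ=−ln(0.5546)/5.094=0.116 → t=1.345; u2·a0=0.9674·5.094=4.928; a1+a2=3.414 < 4.928 ≤ a1+…+a3=5.094 → R3 fires; Y=7 A=9 G=15 D=5
Draw 9: a1=2.400, a2=1.170, a3=1.680, a0=5.250; τ=−ln(0.2592)/5.250=0.257 → t=1.602; u2·a0=0.4738·5.250=2.487; a1=2.400 < 2.487 ≤ a1+a2=3.570 → R2 fires; Y=8 A=9 G=14 D=7
Draw 10: a1=3.360, a2=1.092, a3=2.352, a0=6.804; τ=−ln(0.0150)/6.804=0.617 → t=2.219; u2·a0=0.9565·6.804=6.508; a1+a2=4.452 < 6.508 ≤ a1+…+a3=6.804 → R3 fires; Y=8 A=9 G=16 D=7
Draw 11: a1=3.360, a2=1.248, a3=2.352, a0=6.960; τ=−ln(0.7412)/6.960=0.043 → t=2.262; u2·a0=0.9477·6.960=6.596; a1+a2=4.608 < 6.596 ≤ a1+…+a3=6.960 → R3 fires; Y=8 A=9 G=18 D=7
Draw 12: a1=3.360, a2=1.404, a3=2.352, a0=7.116; τ=−ln(0.5610)/7.116=0.081 → t=2.343; u2·a0=0.0385·7.116=0.274 ≤ a1=3.360 → R1 fires; Y=9 A=9 G=18 D=6
Draw 13: a1=2.880, a2=1.404, a3=2.016, a0=6.300; τ=−ln(0.7258)/6.300=0.051 → t=2.394; u2·a0=0.8408·6.300=5.297; a1+a2=4.284 < 5.297 ≤ a1+…+a3=6.300 → R3 fires; Y=9 A=9 G=20 D=6
Draw 14: a1=2.880, a2=1.560, a3=2.016, a0=6.456; τ=−ln(0.2301)/6.456=0.228 → t=2.622 > T=2.57: stop.
At T=2.57: Y=9 A=9 G=20 D=6; the largest is G.

Dominant species at T: G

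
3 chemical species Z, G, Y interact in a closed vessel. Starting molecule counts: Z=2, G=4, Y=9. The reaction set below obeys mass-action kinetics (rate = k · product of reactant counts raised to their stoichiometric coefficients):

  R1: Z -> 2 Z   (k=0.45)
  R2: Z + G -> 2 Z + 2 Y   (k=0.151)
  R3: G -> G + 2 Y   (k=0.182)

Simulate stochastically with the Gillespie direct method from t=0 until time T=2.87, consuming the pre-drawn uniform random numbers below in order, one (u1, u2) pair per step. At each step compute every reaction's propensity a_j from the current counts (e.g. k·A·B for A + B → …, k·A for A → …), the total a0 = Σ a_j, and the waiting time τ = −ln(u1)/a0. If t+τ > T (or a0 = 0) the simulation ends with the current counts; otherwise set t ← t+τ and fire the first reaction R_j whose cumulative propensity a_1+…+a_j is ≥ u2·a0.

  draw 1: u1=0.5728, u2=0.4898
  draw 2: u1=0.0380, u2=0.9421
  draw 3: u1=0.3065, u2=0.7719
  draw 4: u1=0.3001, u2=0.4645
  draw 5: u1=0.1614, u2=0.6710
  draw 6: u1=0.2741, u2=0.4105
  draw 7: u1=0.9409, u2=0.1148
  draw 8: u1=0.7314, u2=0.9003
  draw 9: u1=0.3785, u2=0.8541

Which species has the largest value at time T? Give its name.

Dominant species at T: Y

t=0.000: Z=2 G=4 Y=9
Draw 1: a1=0.900, a2=1.208, a3=0.728, a0=2.836; τ=−ln(0.5728)/2.836=0.196 → t=0.196; u2·a0=0.4898·2.836=1.389; a1=0.900 < 1.389 ≤ a1+a2=2.108 → R2 fires; Z=3 G=3 Y=11
Draw 2: a1=1.350, a2=1.359, a3=0.546, a0=3.255; τ=−ln(0.0380)/3.255=1.005 → t=1.201; u2·a0=0.9421·3.255=3.067; a1+a2=2.709 < 3.067 ≤ a1+…+a3=3.255 → R3 fires; Z=3 G=3 Y=13
Draw 3: a1=1.350, a2=1.359, a3=0.546, a0=3.255; τ=−ln(0.3065)/3.255=0.363 → t=1.564; u2·a0=0.7719·3.255=2.513; a1=1.350 < 2.513 ≤ a1+a2=2.709 → R2 fires; Z=4 G=2 Y=15
Draw 4: a1=1.800, a2=1.208, a3=0.364, a0=3.372; τ=−ln(0.3001)/3.372=0.357 → t=1.921; u2·a0=0.4645·3.372=1.566 ≤ a1=1.800 → R1 fires; Z=5 G=2 Y=15
Draw 5: a1=2.250, a2=1.510, a3=0.364, a0=4.124; τ=−ln(0.1614)/4.124=0.442 → t=2.364; u2·a0=0.6710·4.124=2.767; a1=2.250 < 2.767 ≤ a1+a2=3.760 → R2 fires; Z=6 G=1 Y=17
Draw 6: a1=2.700, a2=0.906, a3=0.182, a0=3.788; τ=−ln(0.2741)/3.788=0.342 → t=2.705; u2·a0=0.4105·3.788=1.555 ≤ a1=2.700 → R1 fires; Z=7 G=1 Y=17
Draw 7: a1=3.150, a2=1.057, a3=0.182, a0=4.389; τ=−ln(0.9409)/4.389=0.014 → t=2.719; u2·a0=0.1148·4.389=0.504 ≤ a1=3.150 → R1 fires; Z=8 G=1 Y=17
Draw 8: a1=3.600, a2=1.208, a3=0.182, a0=4.990; τ=−ln(0.7314)/4.990=0.063 → t=2.782; u2·a0=0.9003·4.990=4.492; a1=3.600 < 4.492 ≤ a1+a2=4.808 → R2 fires; Z=9 G=0 Y=19
Draw 9: a1=4.050, a2=0.000, a3=0.000, a0=4.050; τ=−ln(0.3785)/4.050=0.240 → t=3.022 > T=2.87: stop.
At T=2.87: Z=9 G=0 Y=19; the largest is Y.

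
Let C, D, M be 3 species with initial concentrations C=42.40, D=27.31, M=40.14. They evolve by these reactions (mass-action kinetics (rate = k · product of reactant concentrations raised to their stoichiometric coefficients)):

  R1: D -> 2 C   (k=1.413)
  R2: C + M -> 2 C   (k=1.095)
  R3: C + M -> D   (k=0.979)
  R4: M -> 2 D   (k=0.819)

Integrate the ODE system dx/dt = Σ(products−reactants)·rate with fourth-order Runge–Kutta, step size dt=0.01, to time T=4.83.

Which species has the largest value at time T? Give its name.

Dominant species at T: C

RK4 with dt=0.01: 483 steps to T=4.83. Trajectory (selected grid times):
t=0.00: C=42.40 D=27.31 M=40.14
t=0.54: C=94.30 D=21.96 M=0.00
t=1.07: C=117.45 D=10.38 M=0.00
t=1.61: C=128.54 D=4.84 M=0.00
t=2.15: C=133.70 D=2.26 M=0.00
t=2.68: C=136.08 D=1.07 M=0.00
t=3.22: C=137.22 D=0.50 M=0.00
t=3.76: C=137.75 D=0.23 M=0.00
t=4.29: C=138.00 D=0.11 M=0.00
t=4.83: C=138.12 D=0.05 M=0.00
At T=4.83: C=138.12 D=0.05 M=0.00; the largest is C.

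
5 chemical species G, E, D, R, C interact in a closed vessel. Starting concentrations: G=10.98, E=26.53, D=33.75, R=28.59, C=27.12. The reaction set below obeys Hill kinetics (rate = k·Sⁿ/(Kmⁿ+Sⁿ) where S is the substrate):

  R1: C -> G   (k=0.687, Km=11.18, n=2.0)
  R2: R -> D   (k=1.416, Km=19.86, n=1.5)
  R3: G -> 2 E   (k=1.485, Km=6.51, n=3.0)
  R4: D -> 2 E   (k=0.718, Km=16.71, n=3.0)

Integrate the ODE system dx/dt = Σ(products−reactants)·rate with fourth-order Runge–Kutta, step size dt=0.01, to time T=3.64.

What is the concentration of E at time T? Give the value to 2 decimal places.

RK4 with dt=0.01: 364 steps to T=3.64. Trajectory (selected grid times):
t=0.00: G=10.98 E=26.53 D=33.75 R=28.59 C=27.12
t=0.40: G=10.73 E=28.02 D=33.85 R=28.23 C=26.89
t=0.81: G=10.47 E=29.53 D=33.95 R=27.87 C=26.65
t=1.21: G=10.23 E=31.00 D=34.05 R=27.52 C=26.41
t=1.62: G=9.99 E=32.49 D=34.14 R=27.16 C=26.17
t=2.02: G=9.76 E=33.92 D=34.23 R=26.81 C=25.94
t=2.43: G=9.53 E=35.38 D=34.32 R=26.46 C=25.70
t=2.83: G=9.31 E=36.79 D=34.41 R=26.12 C=25.47
t=3.24: G=9.10 E=38.22 D=34.49 R=25.77 C=25.24
t=3.64: G=8.90 E=39.60 D=34.57 R=25.43 C=25.01
Read off E at T=3.64: 39.60

E at T = 39.60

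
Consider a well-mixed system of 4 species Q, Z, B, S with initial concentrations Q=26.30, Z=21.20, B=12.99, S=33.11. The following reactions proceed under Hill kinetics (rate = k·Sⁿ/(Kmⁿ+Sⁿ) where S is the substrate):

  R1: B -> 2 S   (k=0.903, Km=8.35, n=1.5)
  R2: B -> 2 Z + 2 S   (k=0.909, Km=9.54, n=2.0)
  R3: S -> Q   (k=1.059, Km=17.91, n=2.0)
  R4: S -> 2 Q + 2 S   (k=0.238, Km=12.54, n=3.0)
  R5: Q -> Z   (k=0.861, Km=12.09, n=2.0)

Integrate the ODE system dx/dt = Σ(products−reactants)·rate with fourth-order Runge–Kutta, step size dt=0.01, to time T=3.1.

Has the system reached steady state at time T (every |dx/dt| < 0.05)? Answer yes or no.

RK4 with dt=0.01: 310 steps to T=3.1. Trajectory (selected grid times):
t=0.00: Q=26.30 Z=21.20 B=12.99 S=33.11
t=0.34: Q=26.49 Z=21.84 B=12.59 S=33.71
t=0.69: Q=26.69 Z=22.49 B=12.19 S=34.30
t=1.03: Q=26.89 Z=23.11 B=11.80 S=34.86
t=1.38: Q=27.09 Z=23.74 B=11.42 S=35.42
t=1.72: Q=27.29 Z=24.34 B=11.05 S=35.94
t=2.07: Q=27.49 Z=24.96 B=10.68 S=36.46
t=2.41: Q=27.69 Z=25.54 B=10.33 S=36.95
t=2.76: Q=27.90 Z=26.13 B=9.98 S=37.43
t=3.10: Q=28.10 Z=26.70 B=9.65 S=37.87
Rates at T: R1=0.5004, R2=0.4598, R3=0.8655, R4=0.2297, R5=0.7265
dx/dt at T (Σ net stoichiometry × rate): Q=+0.5982, Z=+1.6462, B=-0.9602, S=+1.2846
Largest |dx/dt| is |+1.6462| (Z) ≥ 0.05 → not steady.

Steady state at T: no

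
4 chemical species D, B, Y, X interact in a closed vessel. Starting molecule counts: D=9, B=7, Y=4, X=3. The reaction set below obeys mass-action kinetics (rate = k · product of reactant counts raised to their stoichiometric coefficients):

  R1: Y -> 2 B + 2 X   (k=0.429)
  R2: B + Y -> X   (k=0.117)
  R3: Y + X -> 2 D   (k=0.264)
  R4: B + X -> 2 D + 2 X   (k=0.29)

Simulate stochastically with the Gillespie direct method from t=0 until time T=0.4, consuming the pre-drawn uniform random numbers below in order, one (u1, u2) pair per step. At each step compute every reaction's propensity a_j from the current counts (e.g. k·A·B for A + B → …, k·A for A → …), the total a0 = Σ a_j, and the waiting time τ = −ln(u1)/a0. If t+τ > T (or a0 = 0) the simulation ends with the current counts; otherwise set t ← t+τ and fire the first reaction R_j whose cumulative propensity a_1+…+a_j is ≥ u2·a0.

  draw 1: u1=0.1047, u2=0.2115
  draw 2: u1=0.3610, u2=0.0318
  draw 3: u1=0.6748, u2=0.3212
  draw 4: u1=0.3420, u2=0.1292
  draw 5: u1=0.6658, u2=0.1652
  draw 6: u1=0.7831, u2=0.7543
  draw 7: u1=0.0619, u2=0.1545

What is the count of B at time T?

B at T = 6

t=0.000: D=9 B=7 Y=4 X=3
Draw 1: a1=1.716, a2=3.276, a3=3.168, a4=6.090, a0=14.250; τ=−ln(0.1047)/14.250=0.158 → t=0.158; u2·a0=0.2115·14.250=3.014; a1=1.716 < 3.014 ≤ a1+a2=4.992 → R2 fires; D=9 B=6 Y=3 X=4
Draw 2: a1=1.287, a2=2.106, a3=3.168, a4=6.960, a0=13.521; τ=−ln(0.3610)/13.521=0.075 → t=0.234; u2·a0=0.0318·13.521=0.430 ≤ a1=1.287 → R1 fires; D=9 B=8 Y=2 X=6
Draw 3: a1=0.858, a2=1.872, a3=3.168, a4=13.920, a0=19.818; τ=−ln(0.6748)/19.818=0.020 → t=0.254; u2·a0=0.3212·19.818=6.366; a1+…+a3=5.898 < 6.366 ≤ a1+…+a4=19.818 → R4 fires; D=11 B=7 Y=2 X=7
Draw 4: a1=0.858, a2=1.638, a3=3.696, a4=14.210, a0=20.402; τ=−ln(0.3420)/20.402=0.053 → t=0.306; u2·a0=0.1292·20.402=2.636; a1+a2=2.496 < 2.636 ≤ a1+…+a3=6.192 → R3 fires; D=13 B=7 Y=1 X=6
Draw 5: a1=0.429, a2=0.819, a3=1.584, a4=12.180, a0=15.012; τ=−ln(0.6658)/15.012=0.027 → t=0.333; u2·a0=0.1652·15.012=2.480; a1+a2=1.248 < 2.480 ≤ a1+…+a3=2.832 → R3 fires; D=15 B=7 Y=0 X=5
Draw 6: a1=0.000, a2=0.000, a3=0.000, a4=10.150, a0=10.150; τ=−ln(0.7831)/10.150=0.024 → t=0.357; u2·a0=0.7543·10.150=7.656; a1+…+a3=0.000 < 7.656 ≤ a1+…+a4=10.150 → R4 fires; D=17 B=6 Y=0 X=6
Draw 7: a1=0.000, a2=0.000, a3=0.000, a4=10.440, a0=10.440; τ=−ln(0.0619)/10.440=0.266 → t=0.624 > T=0.4: stop.
Read off B at T=0.4: 6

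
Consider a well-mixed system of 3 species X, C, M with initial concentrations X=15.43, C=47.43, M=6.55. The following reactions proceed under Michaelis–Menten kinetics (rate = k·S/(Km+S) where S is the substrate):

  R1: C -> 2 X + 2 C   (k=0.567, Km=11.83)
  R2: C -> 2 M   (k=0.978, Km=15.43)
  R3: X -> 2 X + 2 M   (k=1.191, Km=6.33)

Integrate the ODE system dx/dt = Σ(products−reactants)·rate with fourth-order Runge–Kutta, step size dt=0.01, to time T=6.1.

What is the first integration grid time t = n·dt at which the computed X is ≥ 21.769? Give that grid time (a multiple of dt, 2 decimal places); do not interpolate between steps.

RK4 with dt=0.01: 610 steps to T=6.1. Trajectory (selected grid times):
t=0.00: X=15.43 C=47.43 M=6.55
t=0.68: X=16.63 C=47.24 M=8.71
t=1.36: X=17.84 C=47.04 M=10.90
t=2.03: X=19.04 C=46.85 M=13.08
t=2.71: X=20.26 C=46.66 M=15.30
t=3.39: X=21.50 C=46.47 M=17.54
t=3.53: X=21.76 C=46.43 M=18.01
t=3.54: X=21.78 C=46.43 M=18.04
t=4.07: X=22.75 C=46.28 M=19.80
t=4.74: X=23.98 C=46.09 M=22.04
t=5.42: X=25.24 C=45.90 M=24.32
t=6.10: X=26.50 C=45.71 M=26.62
X(3.53)=21.757 < 21.769 but X(3.54)=21.775 ≥ 21.769, so the first grid time is t=3.54.

Threshold first reached at t = 3.54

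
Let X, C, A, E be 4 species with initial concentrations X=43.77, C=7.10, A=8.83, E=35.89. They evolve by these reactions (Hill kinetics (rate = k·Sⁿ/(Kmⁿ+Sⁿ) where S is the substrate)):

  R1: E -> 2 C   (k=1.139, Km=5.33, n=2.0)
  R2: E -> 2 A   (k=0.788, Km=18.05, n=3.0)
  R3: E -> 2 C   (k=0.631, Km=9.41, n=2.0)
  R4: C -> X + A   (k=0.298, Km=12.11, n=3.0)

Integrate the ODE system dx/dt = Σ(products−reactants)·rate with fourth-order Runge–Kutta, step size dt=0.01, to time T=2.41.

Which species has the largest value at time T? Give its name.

RK4 with dt=0.01: 241 steps to T=2.41. Trajectory (selected grid times):
t=0.00: X=43.77 C=7.10 A=8.83 E=35.89
t=0.27: X=43.79 C=8.00 A=9.22 E=35.24
t=0.54: X=43.81 C=8.90 A=9.62 E=34.60
t=0.80: X=43.83 C=9.76 A=10.00 E=33.98
t=1.07: X=43.86 C=10.65 A=10.40 E=33.33
t=1.34: X=43.90 C=11.53 A=10.80 E=32.69
t=1.61: X=43.94 C=12.40 A=11.20 E=32.05
t=1.87: X=43.98 C=13.24 A=11.59 E=31.44
t=2.14: X=44.02 C=14.10 A=11.99 E=30.81
t=2.41: X=44.08 C=14.96 A=12.39 E=30.18
At T=2.41: X=44.08 C=14.96 A=12.39 E=30.18; the largest is X.

Dominant species at T: X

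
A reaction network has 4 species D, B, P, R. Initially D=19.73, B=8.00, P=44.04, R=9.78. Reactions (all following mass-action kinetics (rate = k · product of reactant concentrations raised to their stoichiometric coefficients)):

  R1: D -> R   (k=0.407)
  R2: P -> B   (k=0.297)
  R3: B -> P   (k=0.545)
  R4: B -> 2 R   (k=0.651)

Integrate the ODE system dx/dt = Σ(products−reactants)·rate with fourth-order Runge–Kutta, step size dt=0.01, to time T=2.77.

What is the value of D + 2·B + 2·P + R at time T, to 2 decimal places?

Value at T = 133.59

Check how each reaction changes W = D + 2·B + 2·P + R (weight of products minus weight of reactants):
R1: D -> R: (1·1) − (1·1) = 1 − 1 = 0
R2: P -> B: (2·1) − (2·1) = 2 − 2 = 0
R3: B -> P: (2·1) − (2·1) = 2 − 2 = 0
R4: B -> 2 R: (1·2) − (2·1) = 2 − 2 = 0
Every reaction leaves W unchanged, so W is conserved and no simulation is needed: W(T) = W(0) = 19.73 + 2·8.00 + 2·44.04 + 9.78 = 133.59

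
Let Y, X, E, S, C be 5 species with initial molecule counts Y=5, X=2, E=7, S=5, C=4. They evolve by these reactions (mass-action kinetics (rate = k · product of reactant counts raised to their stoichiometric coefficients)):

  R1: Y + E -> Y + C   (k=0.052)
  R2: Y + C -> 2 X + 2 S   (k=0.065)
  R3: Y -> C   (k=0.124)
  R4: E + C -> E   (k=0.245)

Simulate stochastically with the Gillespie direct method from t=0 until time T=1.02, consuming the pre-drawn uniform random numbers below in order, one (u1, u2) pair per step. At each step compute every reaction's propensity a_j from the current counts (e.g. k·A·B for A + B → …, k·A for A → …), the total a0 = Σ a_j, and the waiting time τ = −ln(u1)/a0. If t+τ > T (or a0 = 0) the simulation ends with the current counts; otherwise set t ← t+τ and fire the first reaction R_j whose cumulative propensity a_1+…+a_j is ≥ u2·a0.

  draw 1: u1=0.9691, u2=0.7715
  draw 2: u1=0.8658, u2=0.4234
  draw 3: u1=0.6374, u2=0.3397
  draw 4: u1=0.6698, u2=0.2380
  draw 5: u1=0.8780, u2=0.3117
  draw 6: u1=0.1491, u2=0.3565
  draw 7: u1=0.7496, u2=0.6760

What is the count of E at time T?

E at T = 6

t=0.000: Y=5 X=2 E=7 S=5 C=4
Draw 1: a1=1.820, a2=1.300, a3=0.620, a4=6.860, a0=10.600; τ=−ln(0.9691)/10.600=0.003 → t=0.003; u2·a0=0.7715·10.600=8.178; a1+…+a3=3.740 < 8.178 ≤ a1+…+a4=10.600 → R4 fires; Y=5 X=2 E=7 S=5 C=3
Draw 2: a1=1.820, a2=0.975, a3=0.620, a4=5.145, a0=8.560; τ=−ln(0.8658)/8.560=0.017 → t=0.020; u2·a0=0.4234·8.560=3.624; a1+…+a3=3.415 < 3.624 ≤ a1+…+a4=8.560 → R4 fires; Y=5 X=2 E=7 S=5 C=2
Draw 3: a1=1.820, a2=0.650, a3=0.620, a4=3.430, a0=6.520; τ=−ln(0.6374)/6.520=0.069 → t=0.089; u2·a0=0.3397·6.520=2.215; a1=1.820 < 2.215 ≤ a1+a2=2.470 → R2 fires; Y=4 X=4 E=7 S=7 C=1
Draw 4: a1=1.456, a2=0.260, a3=0.496, a4=1.715, a0=3.927; τ=−ln(0.6698)/3.927=0.102 → t=0.191; u2·a0=0.2380·3.927=0.935 ≤ a1=1.456 → R1 fires; Y=4 X=4 E=6 S=7 C=2
Draw 5: a1=1.248, a2=0.520, a3=0.496, a4=2.940, a0=5.204; τ=−ln(0.8780)/5.204=0.025 → t=0.216; u2·a0=0.3117·5.204=1.622; a1=1.248 < 1.622 ≤ a1+a2=1.768 → R2 fires; Y=3 X=6 E=6 S=9 C=1
Draw 6: a1=0.936, a2=0.195, a3=0.372, a4=1.470, a0=2.973; τ=−ln(0.1491)/2.973=0.640 → t=0.856; u2·a0=0.3565·2.973=1.060; a1=0.936 < 1.060 ≤ a1+a2=1.131 → R2 fires; Y=2 X=8 E=6 S=11 C=0
Draw 7: a1=0.624, a2=0.000, a3=0.248, a4=0.000, a0=0.872; τ=−ln(0.7496)/0.872=0.331 → t=1.187 > T=1.02: stop.
Read off E at T=1.02: 6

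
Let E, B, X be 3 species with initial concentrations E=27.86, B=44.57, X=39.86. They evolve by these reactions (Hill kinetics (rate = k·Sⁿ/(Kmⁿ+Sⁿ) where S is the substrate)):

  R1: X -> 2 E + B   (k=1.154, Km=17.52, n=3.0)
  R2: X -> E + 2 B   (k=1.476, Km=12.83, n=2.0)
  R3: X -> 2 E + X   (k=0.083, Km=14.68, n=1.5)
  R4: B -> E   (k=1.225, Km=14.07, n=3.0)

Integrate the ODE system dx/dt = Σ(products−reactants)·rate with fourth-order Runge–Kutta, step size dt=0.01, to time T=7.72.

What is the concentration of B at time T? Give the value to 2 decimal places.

B at T = 61.98

RK4 with dt=0.01: 772 steps to T=7.72. Trajectory (selected grid times):
t=0.00: E=27.86 B=44.57 X=39.86
t=0.86: E=31.96 B=46.74 X=37.81
t=1.72: E=36.03 B=48.88 X=35.78
t=2.57: E=40.00 B=50.94 X=33.81
t=3.43: E=43.96 B=52.97 X=31.84
t=4.29: E=47.87 B=54.93 X=29.92
t=5.15: E=51.70 B=56.83 X=28.05
t=6.00: E=55.39 B=58.63 X=26.25
t=6.86: E=59.04 B=60.36 X=24.49
t=7.72: E=62.56 B=61.98 X=22.81
Read off B at T=7.72: 61.98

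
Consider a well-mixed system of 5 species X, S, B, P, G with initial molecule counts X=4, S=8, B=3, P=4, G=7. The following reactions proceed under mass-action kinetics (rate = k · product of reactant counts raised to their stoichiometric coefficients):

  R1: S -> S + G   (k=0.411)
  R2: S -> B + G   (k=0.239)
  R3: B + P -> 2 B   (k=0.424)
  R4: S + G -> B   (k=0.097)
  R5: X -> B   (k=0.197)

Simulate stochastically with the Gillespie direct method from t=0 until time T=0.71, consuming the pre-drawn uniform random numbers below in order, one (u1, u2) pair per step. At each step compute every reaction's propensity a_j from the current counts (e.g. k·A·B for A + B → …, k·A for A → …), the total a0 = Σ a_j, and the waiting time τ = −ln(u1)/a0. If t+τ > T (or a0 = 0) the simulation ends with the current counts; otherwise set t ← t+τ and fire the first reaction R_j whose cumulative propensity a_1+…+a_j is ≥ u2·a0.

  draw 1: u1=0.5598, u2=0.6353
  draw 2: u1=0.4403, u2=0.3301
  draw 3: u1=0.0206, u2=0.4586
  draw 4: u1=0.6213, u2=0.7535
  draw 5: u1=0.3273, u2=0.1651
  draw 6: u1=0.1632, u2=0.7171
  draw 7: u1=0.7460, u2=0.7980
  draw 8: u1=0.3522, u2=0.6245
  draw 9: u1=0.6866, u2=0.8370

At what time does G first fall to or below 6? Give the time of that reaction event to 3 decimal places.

Threshold first reached at t = 0.035

t=0.000: X=4 S=8 B=3 P=4 G=7
Draw 1: a1=3.288, a2=1.912, a3=5.088, a4=5.432, a5=0.788, a0=16.508; τ=−ln(0.5598)/16.508=0.035 → t=0.035; u2·a0=0.6353·16.508=10.488; a1+…+a3=10.288 < 10.488 ≤ a1+…+a4=15.720 → R4 fires; X=4 S=7 B=4 P=4 G=6
Draw 2: a1=2.877, a2=1.673, a3=6.784, a4=4.074, a5=0.788, a0=16.196; τ=−ln(0.4403)/16.196=0.051 → t=0.086; u2·a0=0.3301·16.196=5.346; a1+a2=4.550 < 5.346 ≤ a1+…+a3=11.334 → R3 fires; X=4 S=7 B=5 P=3 G=6
Draw 3: a1=2.877, a2=1.673, a3=6.360, a4=4.074, a5=0.788, a0=15.772; τ=−ln(0.0206)/15.772=0.246 → t=0.332; u2·a0=0.4586·15.772=7.233; a1+a2=4.550 < 7.233 ≤ a1+…+a3=10.910 → R3 fires; X=4 S=7 B=6 P=2 G=6
Draw 4: a1=2.877, a2=1.673, a3=5.088, a4=4.074, a5=0.788, a0=14.500; τ=−ln(0.6213)/14.500=0.033 → t=0.365; u2·a0=0.7535·14.500=10.926; a1+…+a3=9.638 < 10.926 ≤ a1+…+a4=13.712 → R4 fires; X=4 S=6 B=7 P=2 G=5
Draw 5: a1=2.466, a2=1.434, a3=5.936, a4=2.910, a5=0.788, a0=13.534; τ=−ln(0.3273)/13.534=0.083 → t=0.447; u2·a0=0.1651·13.534=2.234 ≤ a1=2.466 → R1 fires; X=4 S=6 B=7 P=2 G=6
Draw 6: a1=2.466, a2=1.434, a3=5.936, a4=3.492, a5=0.788, a0=14.116; τ=−ln(0.1632)/14.116=0.128 → t=0.576; u2·a0=0.7171·14.116=10.123; a1+…+a3=9.836 < 10.123 ≤ a1+…+a4=13.328 → R4 fires; X=4 S=5 B=8 P=2 G=5
Draw 7: a1=2.055, a2=1.195, a3=6.784, a4=2.425, a5=0.788, a0=13.247; τ=−ln(0.7460)/13.247=0.022 → t=0.598; u2·a0=0.7980·13.247=10.571; a1+…+a3=10.034 < 10.571 ≤ a1+…+a4=12.459 → R4 fires; X=4 S=4 B=9 P=2 G=4
Draw 8: a1=1.644, a2=0.956, a3=7.632, a4=1.552, a5=0.788, a0=12.572; τ=−ln(0.3522)/12.572=0.083 → t=0.681; u2·a0=0.6245·12.572=7.851; a1+a2=2.600 < 7.851 ≤ a1+…+a3=10.232 → R3 fires; X=4 S=4 B=10 P=1 G=4
Draw 9: a1=1.644, a2=0.956, a3=4.240, a4=1.552, a5=0.788, a0=9.180; τ=−ln(0.6866)/9.180=0.041 → t=0.722 > T=0.71: stop.
G first becomes ≤ 6 when it reaches 6 at the event at t=0.035.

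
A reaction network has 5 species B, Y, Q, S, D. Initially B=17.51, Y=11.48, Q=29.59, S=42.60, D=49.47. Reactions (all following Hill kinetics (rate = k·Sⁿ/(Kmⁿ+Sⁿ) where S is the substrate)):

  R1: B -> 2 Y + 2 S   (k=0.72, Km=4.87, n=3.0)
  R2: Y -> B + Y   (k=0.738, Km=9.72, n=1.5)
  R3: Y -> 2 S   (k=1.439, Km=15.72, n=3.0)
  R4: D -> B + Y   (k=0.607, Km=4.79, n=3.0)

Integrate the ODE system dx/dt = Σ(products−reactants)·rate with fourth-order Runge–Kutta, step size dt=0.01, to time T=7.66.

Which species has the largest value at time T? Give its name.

Dominant species at T: S

RK4 with dt=0.01: 766 steps to T=7.66. Trajectory (selected grid times):
t=0.00: B=17.51 Y=11.48 Q=29.59 S=42.60 D=49.47
t=0.85: B=17.79 Y=12.81 Q=29.59 S=44.57 D=48.95
t=1.70: B=18.10 Y=14.05 Q=29.59 S=46.71 D=48.44
t=2.55: B=18.42 Y=15.22 Q=29.59 S=49.01 D=47.92
t=3.40: B=18.75 Y=16.33 Q=29.59 S=51.44 D=47.41
t=4.26: B=19.11 Y=17.38 Q=29.59 S=54.02 D=46.89
t=5.11: B=19.47 Y=18.37 Q=29.59 S=56.68 D=46.37
t=5.96: B=19.84 Y=19.32 Q=29.59 S=59.44 D=45.86
t=6.81: B=20.22 Y=20.23 Q=29.59 S=62.27 D=45.34
t=7.66: B=20.60 Y=21.10 Q=29.59 S=65.18 D=44.83
At T=7.66: B=20.60 Y=21.10 Q=29.59 S=65.18 D=44.83; the largest is S.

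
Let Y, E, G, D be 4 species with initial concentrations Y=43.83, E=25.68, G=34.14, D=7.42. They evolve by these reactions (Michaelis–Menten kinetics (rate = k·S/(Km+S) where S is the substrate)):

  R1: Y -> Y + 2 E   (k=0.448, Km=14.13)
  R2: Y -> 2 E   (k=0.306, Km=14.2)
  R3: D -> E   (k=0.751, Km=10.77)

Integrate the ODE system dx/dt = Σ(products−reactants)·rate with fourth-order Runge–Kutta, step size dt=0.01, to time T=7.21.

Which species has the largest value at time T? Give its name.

RK4 with dt=0.01: 721 steps to T=7.21. Trajectory (selected grid times):
t=0.00: Y=43.83 E=25.68 G=34.14 D=7.42
t=0.80: Y=43.65 E=26.83 G=34.14 D=7.18
t=1.60: Y=43.46 E=27.98 G=34.14 D=6.94
t=2.40: Y=43.28 E=29.12 G=34.14 D=6.71
t=3.20: Y=43.09 E=30.26 G=34.14 D=6.48
t=4.01: Y=42.91 E=31.41 G=34.14 D=6.25
t=4.81: Y=42.72 E=32.53 G=34.14 D=6.03
t=5.61: Y=42.54 E=33.65 G=34.14 D=5.82
t=6.41: Y=42.35 E=34.76 G=34.14 D=5.61
t=7.21: Y=42.17 E=35.87 G=34.14 D=5.41
At T=7.21: Y=42.17 E=35.87 G=34.14 D=5.41; the largest is Y.

Dominant species at T: Y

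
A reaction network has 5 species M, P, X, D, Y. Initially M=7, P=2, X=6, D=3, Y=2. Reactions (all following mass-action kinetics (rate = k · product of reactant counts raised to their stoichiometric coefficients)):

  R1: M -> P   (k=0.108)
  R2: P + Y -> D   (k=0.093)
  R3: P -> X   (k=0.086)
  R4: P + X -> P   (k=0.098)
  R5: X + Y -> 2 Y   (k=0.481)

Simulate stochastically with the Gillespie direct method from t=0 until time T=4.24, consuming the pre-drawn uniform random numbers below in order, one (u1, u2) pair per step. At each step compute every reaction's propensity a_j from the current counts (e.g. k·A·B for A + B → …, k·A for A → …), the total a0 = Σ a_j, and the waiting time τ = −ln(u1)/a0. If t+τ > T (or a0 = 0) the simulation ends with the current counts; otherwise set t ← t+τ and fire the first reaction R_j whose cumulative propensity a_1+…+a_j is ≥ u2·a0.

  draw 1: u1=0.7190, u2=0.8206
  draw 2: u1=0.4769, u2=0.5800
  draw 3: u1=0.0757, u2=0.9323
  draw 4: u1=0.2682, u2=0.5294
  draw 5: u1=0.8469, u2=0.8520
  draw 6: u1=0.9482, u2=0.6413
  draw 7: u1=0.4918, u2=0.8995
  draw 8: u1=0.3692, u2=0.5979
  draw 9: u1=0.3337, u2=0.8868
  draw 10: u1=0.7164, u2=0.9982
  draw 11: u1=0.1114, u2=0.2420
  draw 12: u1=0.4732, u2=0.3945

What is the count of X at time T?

X at T = 0

t=0.000: M=7 P=2 X=6 D=3 Y=2
Draw 1: a1=0.756, a2=0.372, a3=0.172, a4=1.176, a5=5.772, a0=8.248; τ=−ln(0.7190)/8.248=0.040 → t=0.040; u2·a0=0.8206·8.248=6.768; a1+…+a4=2.476 < 6.768 ≤ a1+…+a5=8.248 → R5 fires; M=7 P=2 X=5 D=3 Y=3
Draw 2: a1=0.756, a2=0.558, a3=0.172, a4=0.980, a5=7.215, a0=9.681; τ=−ln(0.4769)/9.681=0.076 → t=0.116; u2·a0=0.5800·9.681=5.615; a1+…+a4=2.466 < 5.615 ≤ a1+…+a5=9.681 → R5 fires; M=7 P=2 X=4 D=3 Y=4
Draw 3: a1=0.756, a2=0.744, a3=0.172, a4=0.784, a5=7.696, a0=10.152; τ=−ln(0.0757)/10.152=0.254 → t=0.371; u2·a0=0.9323·10.152=9.465; a1+…+a4=2.456 < 9.465 ≤ a1+…+a5=10.152 → R5 fires; M=7 P=2 X=3 D=3 Y=5
Draw 4: a1=0.756, a2=0.930, a3=0.172, a4=0.588, a5=7.215, a0=9.661; τ=−ln(0.2682)/9.661=0.136 → t=0.507; u2·a0=0.5294·9.661=5.115; a1+…+a4=2.446 < 5.115 ≤ a1+…+a5=9.661 → R5 fires; M=7 P=2 X=2 D=3 Y=6
Draw 5: a1=0.756, a2=1.116, a3=0.172, a4=0.392, a5=5.772, a0=8.208; τ=−ln(0.8469)/8.208=0.020 → t=0.527; u2·a0=0.8520·8.208=6.993; a1+…+a4=2.436 < 6.993 ≤ a1+…+a5=8.208 → R5 fires; M=7 P=2 X=1 D=3 Y=7
Draw 6: a1=0.756, a2=1.302, a3=0.172, a4=0.196, a5=3.367, a0=5.793; τ=−ln(0.9482)/5.793=0.009 → t=0.536; u2·a0=0.6413·5.793=3.715; a1+…+a4=2.426 < 3.715 ≤ a1+…+a5=5.793 → R5 fires; M=7 P=2 X=0 D=3 Y=8
Draw 7: a1=0.756, a2=1.488, a3=0.172, a4=0.000, a5=0.000, a0=2.416; τ=−ln(0.4918)/2.416=0.294 → t=0.830; u2·a0=0.8995·2.416=2.173; a1=0.756 < 2.173 ≤ a1+a2=2.244 → R2 fires; M=7 P=1 X=0 D=4 Y=7
Draw 8: a1=0.756, a2=0.651, a3=0.086, a4=0.000, a5=0.000, a0=1.493; τ=−ln(0.3692)/1.493=0.667 → t=1.497; u2·a0=0.5979·1.493=0.893; a1=0.756 < 0.893 ≤ a1+a2=1.407 → R2 fires; M=7 P=0 X=0 D=5 Y=6
Draw 9: a1=0.756, a2=0.000, a3=0.000, a4=0.000, a5=0.000, a0=0.756; τ=−ln(0.3337)/0.756=1.452 → t=2.949; u2·a0=0.8868·0.756=0.670 ≤ a1=0.756 → R1 fires; M=6 P=1 X=0 D=5 Y=6
Draw 10: a1=0.648, a2=0.558, a3=0.086, a4=0.000, a5=0.000, a0=1.292; τ=−ln(0.7164)/1.292=0.258 → t=3.207; u2·a0=0.9982·1.292=1.290; a1+a2=1.206 < 1.290 ≤ a1+…+a3=1.292 → R3 fires; M=6 P=0 X=1 D=5 Y=6
Draw 11: a1=0.648, a2=0.000, a3=0.000, a4=0.000, a5=2.886, a0=3.534; τ=−ln(0.1114)/3.534=0.621 → t=3.828; u2·a0=0.2420·3.534=0.855; a1+…+a4=0.648 < 0.855 ≤ a1+…+a5=3.534 → R5 fires; M=6 P=0 X=0 D=5 Y=7
Draw 12: a1=0.648, a2=0.000, a3=0.000, a4=0.000, a5=0.000, a0=0.648; τ=−ln(0.4732)/0.648=1.155 → t=4.983 > T=4.24: stop.
Read off X at T=4.24: 0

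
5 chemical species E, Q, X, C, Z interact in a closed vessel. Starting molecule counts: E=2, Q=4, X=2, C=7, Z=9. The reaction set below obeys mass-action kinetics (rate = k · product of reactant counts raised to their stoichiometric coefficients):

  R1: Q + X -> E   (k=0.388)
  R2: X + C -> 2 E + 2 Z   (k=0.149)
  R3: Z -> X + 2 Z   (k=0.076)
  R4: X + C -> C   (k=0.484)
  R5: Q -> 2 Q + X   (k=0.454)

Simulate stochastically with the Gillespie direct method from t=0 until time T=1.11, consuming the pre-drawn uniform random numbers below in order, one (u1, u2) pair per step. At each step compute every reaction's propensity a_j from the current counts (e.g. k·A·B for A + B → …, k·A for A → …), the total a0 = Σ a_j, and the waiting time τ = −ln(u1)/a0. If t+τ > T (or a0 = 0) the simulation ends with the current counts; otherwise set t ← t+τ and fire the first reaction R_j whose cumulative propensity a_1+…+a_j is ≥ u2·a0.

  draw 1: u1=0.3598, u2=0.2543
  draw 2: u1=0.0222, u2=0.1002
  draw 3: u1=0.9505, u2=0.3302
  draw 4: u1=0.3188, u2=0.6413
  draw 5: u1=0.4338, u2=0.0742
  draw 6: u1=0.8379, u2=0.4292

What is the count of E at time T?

t=0.000: E=2 Q=4 X=2 C=7 Z=9
Draw 1: a1=3.104, a2=2.086, a3=0.684, a4=6.776, a5=1.816, a0=14.466; τ=−ln(0.3598)/14.466=0.071 → t=0.071; u2·a0=0.2543·14.466=3.679; a1=3.104 < 3.679 ≤ a1+a2=5.190 → R2 fires; E=4 Q=4 X=1 C=6 Z=11
Draw 2: a1=1.552, a2=0.894, a3=0.836, a4=2.904, a5=1.816, a0=8.002; τ=−ln(0.0222)/8.002=0.476 → t=0.547; u2·a0=0.1002·8.002=0.802 ≤ a1=1.552 → R1 fires; E=5 Q=3 X=0 C=6 Z=11
Draw 3: a1=0.000, a2=0.000, a3=0.836, a4=0.000, a5=1.362, a0=2.198; τ=−ln(0.9505)/2.198=0.023 → t=0.570; u2·a0=0.3302·2.198=0.726; a1+a2=0.000 < 0.726 ≤ a1+…+a3=0.836 → R3 fires; E=5 Q=3 X=1 C=6 Z=12
Draw 4: a1=1.164, a2=0.894, a3=0.912, a4=2.904, a5=1.362, a0=7.236; τ=−ln(0.3188)/7.236=0.158 → t=0.728; u2·a0=0.6413·7.236=4.640; a1+…+a3=2.970 < 4.640 ≤ a1+…+a4=5.874 → R4 fires; E=5 Q=3 X=0 C=6 Z=12
Draw 5: a1=0.000, a2=0.000, a3=0.912, a4=0.000, a5=1.362, a0=2.274; τ=−ln(0.4338)/2.274=0.367 → t=1.095; u2·a0=0.0742·2.274=0.169; a1+a2=0.000 < 0.169 ≤ a1+…+a3=0.912 → R3 fires; E=5 Q=3 X=1 C=6 Z=13
Draw 6: a1=1.164, a2=0.894, a3=0.988, a4=2.904, a5=1.362, a0=7.312; τ=−ln(0.8379)/7.312=0.024 → t=1.119 > T=1.11: stop.
Read off E at T=1.11: 5

E at T = 5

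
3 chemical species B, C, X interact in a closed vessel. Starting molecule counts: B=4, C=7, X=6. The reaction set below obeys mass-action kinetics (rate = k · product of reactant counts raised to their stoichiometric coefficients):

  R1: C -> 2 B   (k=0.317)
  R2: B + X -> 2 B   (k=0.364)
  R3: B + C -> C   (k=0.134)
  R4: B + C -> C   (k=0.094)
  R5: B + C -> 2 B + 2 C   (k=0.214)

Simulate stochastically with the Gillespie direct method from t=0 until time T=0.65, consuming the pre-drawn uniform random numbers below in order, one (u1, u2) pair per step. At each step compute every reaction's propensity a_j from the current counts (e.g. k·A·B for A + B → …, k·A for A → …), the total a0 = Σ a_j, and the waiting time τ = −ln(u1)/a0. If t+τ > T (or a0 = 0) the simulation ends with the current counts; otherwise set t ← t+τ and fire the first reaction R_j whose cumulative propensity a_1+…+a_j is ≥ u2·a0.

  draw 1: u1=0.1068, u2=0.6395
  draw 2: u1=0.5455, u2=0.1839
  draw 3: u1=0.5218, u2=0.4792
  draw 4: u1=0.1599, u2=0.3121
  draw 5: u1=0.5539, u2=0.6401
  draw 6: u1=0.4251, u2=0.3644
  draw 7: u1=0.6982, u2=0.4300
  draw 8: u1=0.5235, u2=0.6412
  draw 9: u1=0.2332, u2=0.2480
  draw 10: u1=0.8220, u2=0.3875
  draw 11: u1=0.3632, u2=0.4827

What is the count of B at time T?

t=0.000: B=4 C=7 X=6
Draw 1: a1=2.219, a2=8.736, a3=3.752, a4=2.632, a5=5.992, a0=23.331; τ=−ln(0.1068)/23.331=0.096 → t=0.096; u2·a0=0.6395·23.331=14.920; a1+…+a3=14.707 < 14.920 ≤ a1+…+a4=17.339 → R4 fires; B=3 C=7 X=6
Draw 2: a1=2.219, a2=6.552, a3=2.814, a4=1.974, a5=4.494, a0=18.053; τ=−ln(0.5455)/18.053=0.034 → t=0.129; u2·a0=0.1839·18.053=3.320; a1=2.219 < 3.320 ≤ a1+a2=8.771 → R2 fires; B=4 C=7 X=5
Draw 3: a1=2.219, a2=7.280, a3=3.752, a4=2.632, a5=5.992, a0=21.875; τ=−ln(0.5218)/21.875=0.030 → t=0.159; u2·a0=0.4792·21.875=10.482; a1+a2=9.499 < 10.482 ≤ a1+…+a3=13.251 → R3 fires; B=3 C=7 X=5
Draw 4: a1=2.219, a2=5.460, a3=2.814, a4=1.974, a5=4.494, a0=16.961; τ=−ln(0.1599)/16.961=0.108 → t=0.267; u2·a0=0.3121·16.961=5.294; a1=2.219 < 5.294 ≤ a1+a2=7.679 → R2 fires; B=4 C=7 X=4
Draw 5: a1=2.219, a2=5.824, a3=3.752, a4=2.632, a5=5.992, a0=20.419; τ=−ln(0.5539)/20.419=0.029 → t=0.296; u2·a0=0.6401·20.419=13.070; a1+…+a3=11.795 < 13.070 ≤ a1+…+a4=14.427 → R4 fires; B=3 C=7 X=4
Draw 6: a1=2.219, a2=4.368, a3=2.814, a4=1.974, a5=4.494, a0=15.869; τ=−ln(0.4251)/15.869=0.054 → t=0.350; u2·a0=0.3644·15.869=5.783; a1=2.219 < 5.783 ≤ a1+a2=6.587 → R2 fires; B=4 C=7 X=3
Draw 7: a1=2.219, a2=4.368, a3=3.752, a4=2.632, a5=5.992, a0=18.963; τ=−ln(0.6982)/18.963=0.019 → t=0.369; u2·a0=0.4300·18.963=8.154; a1+a2=6.587 < 8.154 ≤ a1+…+a3=10.339 → R3 fires; B=3 C=7 X=3
Draw 8: a1=2.219, a2=3.276, a3=2.814, a4=1.974, a5=4.494, a0=14.777; τ=−ln(0.5235)/14.777=0.044 → t=0.413; u2·a0=0.6412·14.777=9.475; a1+…+a3=8.309 < 9.475 ≤ a1+…+a4=10.283 → R4 fires; B=2 C=7 X=3
Draw 9: a1=2.219, a2=2.184, a3=1.876, a4=1.316, a5=2.996, a0=10.591; τ=−ln(0.2332)/10.591=0.137 → t=0.550; u2·a0=0.2480·10.591=2.627; a1=2.219 < 2.627 ≤ a1+a2=4.403 → R2 fires; B=3 C=7 X=2
Draw 10: a1=2.219, a2=2.184, a3=2.814, a4=1.974, a5=4.494, a0=13.685; τ=−ln(0.8220)/13.685=0.014 → t=0.565; u2·a0=0.3875·13.685=5.303; a1+a2=4.403 < 5.303 ≤ a1+…+a3=7.217 → R3 fires; B=2 C=7 X=2
Draw 11: a1=2.219, a2=1.456, a3=1.876, a4=1.316, a5=2.996, a0=9.863; τ=−ln(0.3632)/9.863=0.103 → t=0.667 > T=0.65: stop.
Read off B at T=0.65: 2

B at T = 2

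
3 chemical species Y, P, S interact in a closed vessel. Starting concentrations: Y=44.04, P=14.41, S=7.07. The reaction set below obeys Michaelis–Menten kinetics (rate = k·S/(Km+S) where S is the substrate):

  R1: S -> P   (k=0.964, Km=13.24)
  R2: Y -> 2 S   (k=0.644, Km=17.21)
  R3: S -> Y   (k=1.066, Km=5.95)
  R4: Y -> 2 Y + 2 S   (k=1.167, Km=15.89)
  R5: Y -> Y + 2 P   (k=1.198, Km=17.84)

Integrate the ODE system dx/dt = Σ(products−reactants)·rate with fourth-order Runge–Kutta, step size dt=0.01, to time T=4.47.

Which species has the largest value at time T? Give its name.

RK4 with dt=0.01: 447 steps to T=4.47. Trajectory (selected grid times):
t=0.00: Y=44.04 P=14.41 S=7.07
t=0.50: Y=44.53 P=15.44 S=7.92
t=0.99: Y=45.03 P=16.46 S=8.73
t=1.49: Y=45.55 P=17.52 S=9.55
t=1.99: Y=46.09 P=18.59 S=10.34
t=2.48: Y=46.62 P=19.64 S=11.10
t=2.98: Y=47.17 P=20.74 S=11.87
t=3.48: Y=47.73 P=21.84 S=12.63
t=3.97: Y=48.29 P=22.93 S=13.36
t=4.47: Y=48.86 P=24.05 S=14.10
At T=4.47: Y=48.86 P=24.05 S=14.10; the largest is Y.

Dominant species at T: Y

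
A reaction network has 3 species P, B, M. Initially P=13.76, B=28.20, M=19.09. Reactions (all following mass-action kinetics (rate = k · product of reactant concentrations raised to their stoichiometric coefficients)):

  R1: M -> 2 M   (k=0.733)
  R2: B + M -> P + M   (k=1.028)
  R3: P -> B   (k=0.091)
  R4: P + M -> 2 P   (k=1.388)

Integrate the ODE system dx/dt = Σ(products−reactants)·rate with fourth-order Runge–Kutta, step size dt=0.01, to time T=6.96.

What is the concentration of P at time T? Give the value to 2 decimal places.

P at T = 23.73

RK4 with dt=0.01: 696 steps to T=6.96. Trajectory (selected grid times):
t=0.00: P=13.76 B=28.20 M=19.09
t=0.77: P=41.67 B=19.74 M=0.00
t=1.55: P=38.82 B=22.60 M=0.00
t=2.32: P=36.19 B=25.23 M=0.00
t=3.09: P=33.74 B=27.68 M=0.00
t=3.87: P=31.43 B=29.99 M=0.00
t=4.64: P=29.30 B=32.11 M=0.00
t=5.41: P=27.32 B=34.10 M=0.00
t=6.19: P=25.45 B=35.97 M=0.00
t=6.96: P=23.73 B=37.69 M=0.00
Read off P at T=6.96: 23.73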